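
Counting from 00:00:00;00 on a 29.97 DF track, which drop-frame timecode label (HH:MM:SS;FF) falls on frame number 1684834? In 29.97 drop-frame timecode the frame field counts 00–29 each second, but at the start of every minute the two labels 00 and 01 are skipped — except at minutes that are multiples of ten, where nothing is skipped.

15:36:57;10

Ten DF minutes hold 17982 frames, so frame 1684834 lies in block 93 (frames 1672326–1690307) with 12508 frames into that block.
The block's first minute is 1800 frames and the rest 1798 each; 12508 frames reaches minute 6, so 93 × 18 + 6 × 2 = 1686 labels have been skipped so far.
Adding those back, label number 1684834 + 1686 = 1686520 at 30 labels/s is 56217 s + 10 f = 15 h 36 min 57 s frame 10, i.e. 15:36:57;10.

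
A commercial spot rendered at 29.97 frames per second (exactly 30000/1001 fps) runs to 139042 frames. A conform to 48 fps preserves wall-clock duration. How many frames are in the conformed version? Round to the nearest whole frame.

Frames at target rate = 139042 × (48) / (30000/1001) = 139181042/625 ≈ 222689.667.
Nearest whole frame: 222690.

222690 frames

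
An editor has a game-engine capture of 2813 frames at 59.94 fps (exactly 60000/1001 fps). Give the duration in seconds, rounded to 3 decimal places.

46.930 seconds

Running time = 2813 × 1001/60000 = 2815813/60000 s ≈ 46.930 s.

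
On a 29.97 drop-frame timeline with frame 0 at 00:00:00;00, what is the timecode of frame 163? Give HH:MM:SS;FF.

Each 10-minute DF block holds 10 × 60 × 30 − 9 × 2 = 17982 frames. 163 ÷ 17982 → 0 full blocks, remainder 163.
Within the partial block the first minute is 1800 frames and each further minute 1798, so 0 further minute boundaries passed. Total skipped labels = 18 × 0 + 2 × 0 = 0.
Non-drop label index = 163 + 0 = 163; at 30 labels/s that is 00:00:05:13, i.e. DF 00:00:05;13.

00:00:05;13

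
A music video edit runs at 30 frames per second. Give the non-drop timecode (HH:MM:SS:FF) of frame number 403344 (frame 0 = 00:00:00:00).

03:44:04:24

403344 ÷ 30 = 13444 full seconds, remainder 24 frames.
13444 s = 3 h 44 min 4 s.
Timecode: 03:44:04:24.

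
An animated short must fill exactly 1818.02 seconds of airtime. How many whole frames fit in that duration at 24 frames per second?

Frames = 1818.02 × 24 = 1090812/25 ≈ 43632.4800.
Complete frames: 43632.

43632 frames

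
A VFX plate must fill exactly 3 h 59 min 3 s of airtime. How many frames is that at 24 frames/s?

344232 frames

3 h 59 min 3 s = 14343 s.
Frames = 14343 × 24 = 344232.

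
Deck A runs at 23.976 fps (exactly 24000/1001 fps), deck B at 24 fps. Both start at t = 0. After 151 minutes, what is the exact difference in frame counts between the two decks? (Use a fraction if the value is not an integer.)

151 min = 9060 s.
A emits 24000/1001 × 9060 = 217440000/1001 frames; B emits 24 × 9060 = 217440.
Difference = 217440/1001 frames (≈ 217.2228); B is ahead of A.

217440/1001 frames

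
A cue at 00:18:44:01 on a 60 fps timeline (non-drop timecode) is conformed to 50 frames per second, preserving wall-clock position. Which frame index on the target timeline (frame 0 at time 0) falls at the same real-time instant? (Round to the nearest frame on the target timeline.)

Source frame index: (0×3600 + 18×60 + 44) × 60 + 1 = 67441.
Real time: 67441 / (60) = 67441/60 s.
Target frame: (67441/60) × (50) = 337205/6 ≈ 56200.833 → 56201.

frame 56201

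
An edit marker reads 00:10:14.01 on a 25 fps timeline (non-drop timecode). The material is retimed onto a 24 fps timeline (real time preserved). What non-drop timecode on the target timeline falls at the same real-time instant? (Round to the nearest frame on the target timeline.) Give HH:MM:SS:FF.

Source frame index: (0×3600 + 10×60 + 14) × 25 + 1 = 15351.
Real time: 15351 / (25) = 15351/25 s.
Target frame: (15351/25) × (24) = 368424/25 ≈ 14736.960 → 14737.
At 24 labels/s: frame 14737 → 00:10:14:01.

00:10:14:01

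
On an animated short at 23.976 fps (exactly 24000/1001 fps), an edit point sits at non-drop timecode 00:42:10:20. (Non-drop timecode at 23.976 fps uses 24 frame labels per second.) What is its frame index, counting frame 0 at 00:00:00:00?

frame 60740

Total seconds to the label: (0 × 3600 + 42 × 60 + 10) = 2530.
Frame index = 2530 × 24 + 20 = 60740.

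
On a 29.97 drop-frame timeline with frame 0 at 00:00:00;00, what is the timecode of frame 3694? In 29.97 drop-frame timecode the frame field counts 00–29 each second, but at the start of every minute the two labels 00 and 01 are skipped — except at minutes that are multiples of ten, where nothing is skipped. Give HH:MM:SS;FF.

00:02:03;08

Ten DF minutes hold 17982 frames, so frame 3694 lies in block 0 (frames 0–17981) with 3694 frames into that block.
The block's first minute is 1800 frames and the rest 1798 each; 3694 frames reaches minute 2, so 0 × 18 + 2 × 2 = 4 labels have been skipped so far.
Adding those back, label number 3694 + 4 = 3698 at 30 labels/s is 123 s + 8 f = 0 h 2 min 3 s frame 8, i.e. 00:02:03;08.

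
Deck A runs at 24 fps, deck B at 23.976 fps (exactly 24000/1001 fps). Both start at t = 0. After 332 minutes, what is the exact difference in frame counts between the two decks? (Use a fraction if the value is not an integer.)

332 min = 19920 s.
A emits 24 × 19920 = 478080 frames; B emits 24000/1001 × 19920 = 478080000/1001.
Difference = 478080/1001 frames (≈ 477.6024); B is behind A.

478080/1001 frames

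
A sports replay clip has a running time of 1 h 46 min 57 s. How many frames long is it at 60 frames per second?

385020 frames

1 h 46 min 57 s = 6417 s.
Frames = 6417 × 60 = 385020.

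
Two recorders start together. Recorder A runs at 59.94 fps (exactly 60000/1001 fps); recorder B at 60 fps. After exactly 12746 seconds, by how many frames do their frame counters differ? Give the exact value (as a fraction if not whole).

764760/1001 frames

A emits 60000/1001 × 12746 = 764760000/1001 frames; B emits 60 × 12746 = 764760.
Difference = 764760/1001 frames (≈ 763.9960); B is ahead of A.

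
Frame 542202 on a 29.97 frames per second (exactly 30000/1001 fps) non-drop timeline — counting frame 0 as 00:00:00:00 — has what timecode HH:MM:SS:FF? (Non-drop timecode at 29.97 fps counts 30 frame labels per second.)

05:01:13:12

542202 ÷ 30 = 18073 full seconds, remainder 12 frames.
18073 s = 5 h 1 min 13 s.
Timecode: 05:01:13:12.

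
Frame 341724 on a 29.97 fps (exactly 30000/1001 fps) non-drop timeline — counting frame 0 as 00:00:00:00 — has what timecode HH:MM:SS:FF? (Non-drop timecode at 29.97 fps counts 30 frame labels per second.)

03:09:50:24

341724 ÷ 30 = 11390 full seconds, remainder 24 frames.
11390 s = 3 h 9 min 50 s.
Timecode: 03:09:50:24.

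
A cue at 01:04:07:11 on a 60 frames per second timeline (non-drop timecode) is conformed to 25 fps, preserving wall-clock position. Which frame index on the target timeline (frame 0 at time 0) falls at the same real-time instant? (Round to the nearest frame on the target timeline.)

Source frame index: (1×3600 + 4×60 + 7) × 60 + 11 = 230831.
Real time: 230831 / (60) = 230831/60 s.
Target frame: (230831/60) × (25) = 1154155/12 ≈ 96179.583 → 96180.

frame 96180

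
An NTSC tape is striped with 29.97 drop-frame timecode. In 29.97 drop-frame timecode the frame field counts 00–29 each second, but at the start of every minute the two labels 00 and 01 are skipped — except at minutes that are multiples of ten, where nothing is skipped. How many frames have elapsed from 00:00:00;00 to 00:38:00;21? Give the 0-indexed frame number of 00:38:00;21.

68351

Complete 10-minute blocks: 3, each 17982 frames → 53946.
Remaining 8 whole minutes in the current block: 1800 + 7 × 1798 = 14386 frames.
Within the current minute: 0 × 30 + 21 − 2 = 19 (labels ;00/;01 skipped at this minute). Total = 53946 + 14386 + 19 = 68351.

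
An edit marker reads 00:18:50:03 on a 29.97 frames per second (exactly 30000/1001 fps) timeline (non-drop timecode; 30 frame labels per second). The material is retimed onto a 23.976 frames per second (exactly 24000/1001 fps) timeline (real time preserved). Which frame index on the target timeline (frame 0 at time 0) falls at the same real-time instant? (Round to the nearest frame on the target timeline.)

frame 27122

Source frame index: (0×3600 + 18×60 + 50) × 30 + 3 = 33903.
Real time: 33903 / (30000/1001) = 11312301/10000 s.
Target frame: (11312301/10000) × (24000/1001) = 135612/5 ≈ 27122.400 → 27122.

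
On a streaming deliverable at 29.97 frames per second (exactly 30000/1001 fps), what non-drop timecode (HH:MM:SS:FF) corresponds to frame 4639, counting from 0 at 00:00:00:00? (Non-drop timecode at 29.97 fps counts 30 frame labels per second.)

4639 ÷ 30 = 154 full seconds, remainder 19 frames.
154 s = 0 h 2 min 34 s.
Timecode: 00:02:34:19.

00:02:34:19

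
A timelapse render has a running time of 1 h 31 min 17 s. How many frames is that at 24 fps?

1 h 31 min 17 s = 5477 s.
Frames = 5477 × 24 = 131448.

131448 frames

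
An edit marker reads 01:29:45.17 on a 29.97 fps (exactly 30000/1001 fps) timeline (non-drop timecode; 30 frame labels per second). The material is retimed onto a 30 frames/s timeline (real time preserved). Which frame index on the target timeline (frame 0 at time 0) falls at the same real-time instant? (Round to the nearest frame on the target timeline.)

Source frame index: (1×3600 + 29×60 + 45) × 30 + 17 = 161567.
Real time: 161567 / (30000/1001) = 161728567/30000 s.
Target frame: (161728567/30000) × (30) = 161728567/1000 ≈ 161728.567 → 161729.

frame 161729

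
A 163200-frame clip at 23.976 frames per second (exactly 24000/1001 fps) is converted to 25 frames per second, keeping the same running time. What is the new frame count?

170170 frames

Target frames = source frames × (target rate / source rate) = 163200 × (25)/(24000/1001) = 163200 × 1001/960 = 170170.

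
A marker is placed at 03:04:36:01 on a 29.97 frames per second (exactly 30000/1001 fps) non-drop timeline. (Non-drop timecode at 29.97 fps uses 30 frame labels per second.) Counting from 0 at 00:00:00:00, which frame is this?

Total seconds to the label: (3 × 3600 + 4 × 60 + 36) = 11076.
Frame index = 11076 × 30 + 1 = 332281.

frame 332281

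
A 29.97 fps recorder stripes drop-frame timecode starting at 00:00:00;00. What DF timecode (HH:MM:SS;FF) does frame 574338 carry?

Each 10-minute DF block holds 10 × 60 × 30 − 9 × 2 = 17982 frames. 574338 ÷ 17982 → 31 full blocks, remainder 16896.
Within the partial block the first minute is 1800 frames and each further minute 1798, so 9 further minute boundaries passed. Total skipped labels = 18 × 31 + 2 × 9 = 576.
Non-drop label index = 574338 + 576 = 574914; at 30 labels/s that is 05:19:23:24, i.e. DF 05:19:23;24.

05:19:23;24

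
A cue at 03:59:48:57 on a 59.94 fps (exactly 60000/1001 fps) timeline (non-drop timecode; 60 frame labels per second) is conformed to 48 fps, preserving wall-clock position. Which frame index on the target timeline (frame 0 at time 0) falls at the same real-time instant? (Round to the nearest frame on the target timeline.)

Source frame index: (3×3600 + 59×60 + 48) × 60 + 57 = 863337.
Real time: 863337 / (60000/1001) = 288066779/20000 s.
Target frame: (288066779/20000) × (48) = 864200337/1250 ≈ 691360.270 → 691360.

frame 691360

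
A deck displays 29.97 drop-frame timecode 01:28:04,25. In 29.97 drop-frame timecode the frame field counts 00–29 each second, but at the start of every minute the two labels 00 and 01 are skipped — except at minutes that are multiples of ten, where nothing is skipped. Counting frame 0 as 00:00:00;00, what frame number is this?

158385

Complete 10-minute blocks: 8, each 17982 frames → 143856.
Remaining 8 whole minutes in the current block: 1800 + 7 × 1798 = 14386 frames.
Within the current minute: 4 × 30 + 25 − 2 = 143 (labels ;00/;01 skipped at this minute). Total = 143856 + 14386 + 143 = 158385.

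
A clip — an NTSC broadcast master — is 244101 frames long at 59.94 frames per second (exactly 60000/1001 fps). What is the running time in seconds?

4072.41835 seconds

Running time = 244101 / (60000/1001) = 4072.41835 s.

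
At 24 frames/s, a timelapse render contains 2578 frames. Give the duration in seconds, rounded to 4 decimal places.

107.4167 seconds

Running time = 2578 × 1/24 = 1289/12 s ≈ 107.4167 s.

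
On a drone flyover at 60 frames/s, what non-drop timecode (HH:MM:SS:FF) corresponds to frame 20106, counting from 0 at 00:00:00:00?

00:05:35:06

20106 ÷ 60 = 335 full seconds, remainder 6 frames.
335 s = 0 h 5 min 35 s.
Timecode: 00:05:35:06.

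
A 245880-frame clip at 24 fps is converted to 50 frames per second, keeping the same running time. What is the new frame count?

512250 frames

Target frames = source frames × (target rate / source rate) = 245880 × (50)/(24) = 245880 × 25/12 = 512250.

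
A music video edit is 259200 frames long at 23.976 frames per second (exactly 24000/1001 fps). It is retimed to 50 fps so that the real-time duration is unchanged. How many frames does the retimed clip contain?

Target frames = source frames × (target rate / source rate) = 259200 × (50)/(24000/1001) = 259200 × 1001/480 = 540540.

540540 frames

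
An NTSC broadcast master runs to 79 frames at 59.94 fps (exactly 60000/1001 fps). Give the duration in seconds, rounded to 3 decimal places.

1.318 seconds

Running time = 79 × 1001/60000 = 79079/60000 s ≈ 1.318 s.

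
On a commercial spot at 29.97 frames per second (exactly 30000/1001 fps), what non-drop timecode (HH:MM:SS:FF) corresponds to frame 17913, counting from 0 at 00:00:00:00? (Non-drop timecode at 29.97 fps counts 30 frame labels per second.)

17913 ÷ 30 = 597 full seconds, remainder 3 frames.
597 s = 0 h 9 min 57 s.
Timecode: 00:09:57:03.

00:09:57:03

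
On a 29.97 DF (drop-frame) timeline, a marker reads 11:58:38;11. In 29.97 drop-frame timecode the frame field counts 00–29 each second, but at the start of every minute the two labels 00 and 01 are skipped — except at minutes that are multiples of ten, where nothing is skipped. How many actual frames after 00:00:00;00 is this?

1292257

As if non-drop at 30 labels/s: (11 × 3600 + 58 × 60 + 38) × 30 + 11 = 1293551.
Minute boundaries passed: 718; those not divisible by 10: 718 − 71 = 647; dropped labels = 2 × 647 = 1294.
Actual frame index = 1293551 − 1294 = 1292257.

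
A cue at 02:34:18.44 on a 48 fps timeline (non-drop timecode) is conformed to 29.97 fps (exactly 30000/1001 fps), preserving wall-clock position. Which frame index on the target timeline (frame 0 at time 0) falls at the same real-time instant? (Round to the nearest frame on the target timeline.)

Source frame index: (2×3600 + 34×60 + 18) × 48 + 44 = 444428.
Real time: 444428 / (48) = 111107/12 s.
Target frame: (111107/12) × (30000/1001) = 277767500/1001 ≈ 277490.010 → 277490.

frame 277490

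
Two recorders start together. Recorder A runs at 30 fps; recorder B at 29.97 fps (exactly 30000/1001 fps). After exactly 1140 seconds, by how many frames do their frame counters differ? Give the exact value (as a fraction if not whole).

A emits 30 × 1140 = 34200 frames; B emits 30000/1001 × 1140 = 34200000/1001.
Difference = 34200/1001 frames (≈ 34.1658); B is behind A.

34200/1001 frames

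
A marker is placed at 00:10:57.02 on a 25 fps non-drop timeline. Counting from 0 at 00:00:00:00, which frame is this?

frame 16427

Total seconds to the label: (0 × 3600 + 10 × 60 + 57) = 657.
Frame index = 657 × 25 + 2 = 16427.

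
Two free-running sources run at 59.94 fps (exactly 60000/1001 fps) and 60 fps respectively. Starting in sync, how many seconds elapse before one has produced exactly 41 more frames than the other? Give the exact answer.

41041/60 seconds

The gap grows by |60 − 60000/1001| = 60/1001 frames per second.
Time for a 41-frame gap: 41 ÷ (60/1001) = 41041/60 s.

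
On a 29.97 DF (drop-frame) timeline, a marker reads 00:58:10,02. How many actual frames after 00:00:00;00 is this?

104596

Complete 10-minute blocks: 5, each 17982 frames → 89910.
Remaining 8 whole minutes in the current block: 1800 + 7 × 1798 = 14386 frames.
Within the current minute: 10 × 30 + 2 − 2 = 300 (labels ;00/;01 skipped at this minute). Total = 89910 + 14386 + 300 = 104596.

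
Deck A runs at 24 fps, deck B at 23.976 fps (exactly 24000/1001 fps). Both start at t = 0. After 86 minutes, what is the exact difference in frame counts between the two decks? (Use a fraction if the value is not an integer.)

123840/1001 frames

86 min = 5160 s.
A emits 24 × 5160 = 123840 frames; B emits 24000/1001 × 5160 = 123840000/1001.
Difference = 123840/1001 frames (≈ 123.7163); B is behind A.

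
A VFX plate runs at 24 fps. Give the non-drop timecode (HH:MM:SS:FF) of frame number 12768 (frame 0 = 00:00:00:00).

00:08:52:00

12768 ÷ 24 = 532 full seconds, remainder 0 frames.
532 s = 0 h 8 min 52 s.
Timecode: 00:08:52:00.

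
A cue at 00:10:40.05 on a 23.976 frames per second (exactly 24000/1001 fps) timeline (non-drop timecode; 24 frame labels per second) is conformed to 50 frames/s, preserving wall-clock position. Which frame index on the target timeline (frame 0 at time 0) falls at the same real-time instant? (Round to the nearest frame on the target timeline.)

Source frame index: (0×3600 + 10×60 + 40) × 24 + 5 = 15365.
Real time: 15365 / (24000/1001) = 3076073/4800 s.
Target frame: (3076073/4800) × (50) = 3076073/96 ≈ 32042.427 → 32042.

frame 32042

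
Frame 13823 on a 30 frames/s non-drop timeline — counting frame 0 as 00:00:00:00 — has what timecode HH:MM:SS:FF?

00:07:40:23

13823 ÷ 30 = 460 full seconds, remainder 23 frames.
460 s = 0 h 7 min 40 s.
Timecode: 00:07:40:23.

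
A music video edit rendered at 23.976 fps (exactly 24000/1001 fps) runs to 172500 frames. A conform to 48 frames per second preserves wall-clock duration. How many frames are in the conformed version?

Target frames = source frames × (target rate / source rate) = 172500 × (48)/(24000/1001) = 172500 × 1001/500 = 345345.

345345 frames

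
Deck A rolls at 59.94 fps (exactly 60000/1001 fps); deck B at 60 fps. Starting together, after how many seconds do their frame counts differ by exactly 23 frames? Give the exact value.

23023/60 seconds

The gap grows by |60 − 60000/1001| = 60/1001 frames per second.
Time for a 23-frame gap: 23 ÷ (60/1001) = 23023/60 s.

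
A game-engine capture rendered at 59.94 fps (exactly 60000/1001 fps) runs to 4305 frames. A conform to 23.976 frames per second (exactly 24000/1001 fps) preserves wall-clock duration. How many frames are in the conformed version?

Target frames = source frames × (target rate / source rate) = 4305 × (24000/1001)/(60000/1001) = 4305 × 2/5 = 1722.

1722 frames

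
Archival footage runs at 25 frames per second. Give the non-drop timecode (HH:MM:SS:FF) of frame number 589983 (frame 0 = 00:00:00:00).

06:33:19:08

589983 ÷ 25 = 23599 full seconds, remainder 8 frames.
23599 s = 6 h 33 min 19 s.
Timecode: 06:33:19:08.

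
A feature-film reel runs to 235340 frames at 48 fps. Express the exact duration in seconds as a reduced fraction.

Running time = 235340 ÷ (48) = 235340 × 1/48 = 58835/12 s.

58835/12 seconds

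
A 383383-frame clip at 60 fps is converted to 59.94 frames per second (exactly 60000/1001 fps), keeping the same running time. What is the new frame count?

383000 frames

Target frames = source frames × (target rate / source rate) = 383383 × (60000/1001)/(60) = 383383 × 1000/1001 = 383000.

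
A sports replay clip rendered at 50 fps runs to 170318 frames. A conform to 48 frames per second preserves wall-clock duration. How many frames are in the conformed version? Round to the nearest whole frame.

Frames at target rate = 170318 × (48) / (50) = 4087632/25 ≈ 163505.280.
Nearest whole frame: 163505.

163505 frames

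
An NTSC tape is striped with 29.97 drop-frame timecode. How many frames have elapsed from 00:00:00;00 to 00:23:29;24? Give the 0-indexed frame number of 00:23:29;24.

42252

Complete 10-minute blocks: 2, each 17982 frames → 35964.
Remaining 3 whole minutes in the current block: 1800 + 2 × 1798 = 5396 frames.
Within the current minute: 29 × 30 + 24 − 2 = 892 (labels ;00/;01 skipped at this minute). Total = 35964 + 5396 + 892 = 42252.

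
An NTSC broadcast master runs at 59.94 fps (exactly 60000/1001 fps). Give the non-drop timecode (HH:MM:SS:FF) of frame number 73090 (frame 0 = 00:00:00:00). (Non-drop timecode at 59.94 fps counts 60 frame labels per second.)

73090 ÷ 60 = 1218 full seconds, remainder 10 frames.
1218 s = 0 h 20 min 18 s.
Timecode: 00:20:18:10.

00:20:18:10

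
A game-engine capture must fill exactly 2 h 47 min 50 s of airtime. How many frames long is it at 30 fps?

2 h 47 min 50 s = 10070 s.
Frames = 10070 × 30 = 302100.

302100 frames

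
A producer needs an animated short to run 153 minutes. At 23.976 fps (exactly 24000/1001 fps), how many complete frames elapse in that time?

220099 frames

153 min = 9180 s.
Frames = 9180 × 24000/1001 = 220320000/1001 ≈ 220099.9001.
Complete frames: 220099.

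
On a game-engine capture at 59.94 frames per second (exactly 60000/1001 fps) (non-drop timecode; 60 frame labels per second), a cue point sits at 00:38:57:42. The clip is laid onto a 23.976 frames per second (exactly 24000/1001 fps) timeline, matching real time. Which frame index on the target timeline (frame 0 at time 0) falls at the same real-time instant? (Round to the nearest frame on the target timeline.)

frame 56105

Source frame index: (0×3600 + 38×60 + 57) × 60 + 42 = 140262.
Real time: 140262 / (60000/1001) = 23400377/10000 s.
Target frame: (23400377/10000) × (24000/1001) = 280524/5 ≈ 56104.800 → 56105.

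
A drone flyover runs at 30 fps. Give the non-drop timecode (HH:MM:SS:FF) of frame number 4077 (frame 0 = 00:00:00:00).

4077 ÷ 30 = 135 full seconds, remainder 27 frames.
135 s = 0 h 2 min 15 s.
Timecode: 00:02:15:27.

00:02:15:27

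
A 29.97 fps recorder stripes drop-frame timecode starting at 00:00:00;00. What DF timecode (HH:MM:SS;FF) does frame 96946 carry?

Ten DF minutes hold 17982 frames, so frame 96946 lies in block 5 (frames 89910–107891) with 7036 frames into that block.
The block's first minute is 1800 frames and the rest 1798 each; 7036 frames reaches minute 3, so 5 × 18 + 3 × 2 = 96 labels have been skipped so far.
Adding those back, label number 96946 + 96 = 97042 at 30 labels/s is 3234 s + 22 f = 0 h 53 min 54 s frame 22, i.e. 00:53:54;22.

00:53:54;22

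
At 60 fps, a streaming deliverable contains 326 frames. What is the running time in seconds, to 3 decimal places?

5.433 seconds

Running time = 326 × 1/60 = 163/30 s ≈ 5.433 s.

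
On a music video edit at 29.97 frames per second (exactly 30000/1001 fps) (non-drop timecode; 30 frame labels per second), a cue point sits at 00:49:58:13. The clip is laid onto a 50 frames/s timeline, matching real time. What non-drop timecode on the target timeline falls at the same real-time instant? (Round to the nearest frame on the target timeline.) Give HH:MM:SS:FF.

00:50:01:22

Source frame index: (0×3600 + 49×60 + 58) × 30 + 13 = 89953.
Real time: 89953 / (30000/1001) = 90042953/30000 s.
Target frame: (90042953/30000) × (50) = 90042953/600 ≈ 150071.588 → 150072.
At 50 labels/s: frame 150072 → 00:50:01:22.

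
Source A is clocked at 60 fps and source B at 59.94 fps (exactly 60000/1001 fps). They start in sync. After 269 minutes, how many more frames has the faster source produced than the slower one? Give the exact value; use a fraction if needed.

968400/1001 frames

269 min = 16140 s.
A emits 60 × 16140 = 968400 frames; B emits 60000/1001 × 16140 = 968400000/1001.
Difference = 968400/1001 frames (≈ 967.4326); B is behind A.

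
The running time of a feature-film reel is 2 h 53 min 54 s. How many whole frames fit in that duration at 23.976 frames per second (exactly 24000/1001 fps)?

2 h 53 min 54 s = 10434 s.
Frames = 10434 × 24000/1001 = 250416000/1001 ≈ 250165.8342.
Complete frames: 250165.

250165 frames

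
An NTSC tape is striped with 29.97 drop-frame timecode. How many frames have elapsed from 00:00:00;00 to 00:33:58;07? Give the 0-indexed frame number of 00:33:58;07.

61087

Complete 10-minute blocks: 3, each 17982 frames → 53946.
Remaining 3 whole minutes in the current block: 1800 + 2 × 1798 = 5396 frames.
Within the current minute: 58 × 30 + 7 − 2 = 1745 (labels ;00/;01 skipped at this minute). Total = 53946 + 5396 + 1745 = 61087.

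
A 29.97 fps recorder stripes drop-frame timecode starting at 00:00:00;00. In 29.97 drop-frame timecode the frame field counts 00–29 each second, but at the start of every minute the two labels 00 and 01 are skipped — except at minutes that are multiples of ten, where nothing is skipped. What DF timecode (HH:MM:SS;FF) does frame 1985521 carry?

Each 10-minute DF block holds 10 × 60 × 30 − 9 × 2 = 17982 frames. 1985521 ÷ 17982 → 110 full blocks, remainder 7501.
Within the partial block the first minute is 1800 frames and each further minute 1798, so 4 further minute boundaries passed. Total skipped labels = 18 × 110 + 2 × 4 = 1988.
Non-drop label index = 1985521 + 1988 = 1987509; at 30 labels/s that is 18:24:10:09, i.e. DF 18:24:10;09.

18:24:10;09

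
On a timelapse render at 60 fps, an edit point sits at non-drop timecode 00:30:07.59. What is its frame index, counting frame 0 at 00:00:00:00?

Total seconds to the label: (0 × 3600 + 30 × 60 + 7) = 1807.
Frame index = 1807 × 60 + 59 = 108479.

108479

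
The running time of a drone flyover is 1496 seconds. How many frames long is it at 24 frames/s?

35904 frames

Frames = 1496 × 24 = 35904.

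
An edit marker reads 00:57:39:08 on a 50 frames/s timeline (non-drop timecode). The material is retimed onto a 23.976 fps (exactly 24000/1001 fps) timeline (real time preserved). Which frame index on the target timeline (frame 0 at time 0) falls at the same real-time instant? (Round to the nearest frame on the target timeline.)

frame 82937

Source frame index: (0×3600 + 57×60 + 39) × 50 + 8 = 172958.
Real time: 172958 / (50) = 86479/25 s.
Target frame: (86479/25) × (24000/1001) = 83019840/1001 ≈ 82936.903 → 82937.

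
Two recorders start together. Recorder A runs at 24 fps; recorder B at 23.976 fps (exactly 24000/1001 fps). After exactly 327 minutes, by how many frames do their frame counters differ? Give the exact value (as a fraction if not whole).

470880/1001 frames

327 min = 19620 s.
A emits 24 × 19620 = 470880 frames; B emits 24000/1001 × 19620 = 470880000/1001.
Difference = 470880/1001 frames (≈ 470.4096); B is behind A.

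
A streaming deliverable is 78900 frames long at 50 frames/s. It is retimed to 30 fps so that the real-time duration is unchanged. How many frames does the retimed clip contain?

47340 frames

Target frames = source frames × (target rate / source rate) = 78900 × (30)/(50) = 78900 × 3/5 = 47340.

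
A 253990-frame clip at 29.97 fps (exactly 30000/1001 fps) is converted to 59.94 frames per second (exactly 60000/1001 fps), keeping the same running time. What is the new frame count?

Frames at target rate = 253990 × (60000/1001) / (30000/1001) = 507980.

507980 frames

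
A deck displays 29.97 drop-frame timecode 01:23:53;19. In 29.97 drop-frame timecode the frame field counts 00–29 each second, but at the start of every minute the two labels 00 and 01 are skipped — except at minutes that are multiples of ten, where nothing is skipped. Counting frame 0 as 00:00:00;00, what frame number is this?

150859

Complete 10-minute blocks: 8, each 17982 frames → 143856.
Remaining 3 whole minutes in the current block: 1800 + 2 × 1798 = 5396 frames.
Within the current minute: 53 × 30 + 19 − 2 = 1607 (labels ;00/;01 skipped at this minute). Total = 143856 + 5396 + 1607 = 150859.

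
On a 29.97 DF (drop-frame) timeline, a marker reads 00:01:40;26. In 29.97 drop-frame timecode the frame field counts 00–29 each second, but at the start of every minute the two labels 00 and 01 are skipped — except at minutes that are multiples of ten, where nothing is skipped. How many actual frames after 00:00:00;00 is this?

As if non-drop at 30 labels/s: (0 × 3600 + 1 × 60 + 40) × 30 + 26 = 3026.
Minute boundaries passed: 1; those not divisible by 10: 1 − 0 = 1; dropped labels = 2 × 1 = 2.
Actual frame index = 3026 − 2 = 3024.

3024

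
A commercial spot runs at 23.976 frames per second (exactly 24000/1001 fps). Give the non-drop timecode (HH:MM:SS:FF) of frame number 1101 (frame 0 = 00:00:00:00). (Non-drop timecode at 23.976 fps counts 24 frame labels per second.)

00:00:45:21

1101 ÷ 24 = 45 full seconds, remainder 21 frames.
45 s = 0 h 0 min 45 s.
Timecode: 00:00:45:21.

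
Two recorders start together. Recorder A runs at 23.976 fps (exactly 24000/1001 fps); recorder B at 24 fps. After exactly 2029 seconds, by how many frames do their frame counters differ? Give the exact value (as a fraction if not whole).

48696/1001 frames

A emits 24000/1001 × 2029 = 48696000/1001 frames; B emits 24 × 2029 = 48696.
Difference = 48696/1001 frames (≈ 48.6474); B is ahead of A.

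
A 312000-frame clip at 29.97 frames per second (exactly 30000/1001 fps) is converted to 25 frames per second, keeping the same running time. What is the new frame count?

260260 frames

Target frames = source frames × (target rate / source rate) = 312000 × (25)/(30000/1001) = 312000 × 1001/1200 = 260260.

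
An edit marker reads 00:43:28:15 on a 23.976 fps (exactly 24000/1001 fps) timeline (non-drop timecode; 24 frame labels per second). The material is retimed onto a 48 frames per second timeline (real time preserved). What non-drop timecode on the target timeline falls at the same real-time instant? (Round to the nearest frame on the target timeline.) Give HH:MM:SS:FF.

00:43:31:11

Source frame index: (0×3600 + 43×60 + 28) × 24 + 15 = 62607.
Real time: 62607 / (24000/1001) = 20889869/8000 s.
Target frame: (20889869/8000) × (48) = 62669607/500 ≈ 125339.214 → 125339.
At 48 labels/s: frame 125339 → 00:43:31:11.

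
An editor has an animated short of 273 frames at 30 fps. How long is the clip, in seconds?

9.1 seconds

Running time = 273 / (30) = 9.1 s.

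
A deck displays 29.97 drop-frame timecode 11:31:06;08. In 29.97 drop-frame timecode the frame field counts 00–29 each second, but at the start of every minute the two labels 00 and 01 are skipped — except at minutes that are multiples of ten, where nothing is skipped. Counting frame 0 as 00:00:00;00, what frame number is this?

1242744

As if non-drop at 30 labels/s: (11 × 3600 + 31 × 60 + 6) × 30 + 8 = 1243988.
Minute boundaries passed: 691; those not divisible by 10: 691 − 69 = 622; dropped labels = 2 × 622 = 1244.
Actual frame index = 1243988 − 1244 = 1242744.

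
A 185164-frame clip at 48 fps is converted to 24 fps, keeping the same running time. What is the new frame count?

Target frames = source frames × (target rate / source rate) = 185164 × (24)/(48) = 185164 × 1/2 = 92582.

92582 frames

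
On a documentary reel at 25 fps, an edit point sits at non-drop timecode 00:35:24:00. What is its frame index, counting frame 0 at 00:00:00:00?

frame 53100

Total seconds to the label: (0 × 3600 + 35 × 60 + 24) = 2124.
Frame index = 2124 × 25 + 0 = 53100.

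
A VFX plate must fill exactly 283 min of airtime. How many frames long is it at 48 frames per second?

283 min = 16980 s.
Frames = 16980 × 48 = 815040.

815040 frames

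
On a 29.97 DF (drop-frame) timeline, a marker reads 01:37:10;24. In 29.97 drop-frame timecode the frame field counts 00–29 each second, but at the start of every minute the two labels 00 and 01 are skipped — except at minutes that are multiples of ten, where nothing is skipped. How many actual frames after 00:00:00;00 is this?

174748

Complete 10-minute blocks: 9, each 17982 frames → 161838.
Remaining 7 whole minutes in the current block: 1800 + 6 × 1798 = 12588 frames.
Within the current minute: 10 × 30 + 24 − 2 = 322 (labels ;00/;01 skipped at this minute). Total = 161838 + 12588 + 322 = 174748.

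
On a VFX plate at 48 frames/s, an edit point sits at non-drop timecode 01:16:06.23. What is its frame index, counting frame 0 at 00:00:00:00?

Total seconds to the label: (1 × 3600 + 16 × 60 + 6) = 4566.
Frame index = 4566 × 48 + 23 = 219191.

frame 219191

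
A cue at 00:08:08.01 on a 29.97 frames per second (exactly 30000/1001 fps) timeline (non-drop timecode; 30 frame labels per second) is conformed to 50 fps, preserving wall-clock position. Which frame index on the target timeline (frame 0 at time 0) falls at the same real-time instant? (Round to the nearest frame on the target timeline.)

Source frame index: (0×3600 + 8×60 + 8) × 30 + 1 = 14641.
Real time: 14641 / (30000/1001) = 14655641/30000 s.
Target frame: (14655641/30000) × (50) = 14655641/600 ≈ 24426.068 → 24426.

frame 24426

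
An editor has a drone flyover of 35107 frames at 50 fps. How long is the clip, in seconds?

702.14 seconds

Running time = 35107 / (50) = 702.14 s.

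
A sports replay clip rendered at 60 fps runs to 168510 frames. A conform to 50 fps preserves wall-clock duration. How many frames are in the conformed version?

140425 frames

Target frames = source frames × (target rate / source rate) = 168510 × (50)/(60) = 168510 × 5/6 = 140425.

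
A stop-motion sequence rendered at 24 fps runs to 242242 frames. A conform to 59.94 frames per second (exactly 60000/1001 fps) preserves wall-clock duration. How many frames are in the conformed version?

Target frames = source frames × (target rate / source rate) = 242242 × (60000/1001)/(24) = 242242 × 2500/1001 = 605000.

605000 frames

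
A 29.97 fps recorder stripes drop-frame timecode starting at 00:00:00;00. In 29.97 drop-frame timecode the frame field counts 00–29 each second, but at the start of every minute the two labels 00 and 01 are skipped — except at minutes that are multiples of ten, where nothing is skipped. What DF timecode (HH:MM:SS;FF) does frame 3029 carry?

Each 10-minute DF block holds 10 × 60 × 30 − 9 × 2 = 17982 frames. 3029 ÷ 17982 → 0 full blocks, remainder 3029.
Within the partial block the first minute is 1800 frames and each further minute 1798, so 1 further minute boundary passed. Total skipped labels = 18 × 0 + 2 × 1 = 2.
Non-drop label index = 3029 + 2 = 3031; at 30 labels/s that is 00:01:41:01, i.e. DF 00:01:41;01.

00:01:41;01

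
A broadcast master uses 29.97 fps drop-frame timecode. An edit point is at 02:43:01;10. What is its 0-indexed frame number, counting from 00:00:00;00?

As if non-drop at 30 labels/s: (2 × 3600 + 43 × 60 + 1) × 30 + 10 = 293440.
Minute boundaries passed: 163; those not divisible by 10: 163 − 16 = 147; dropped labels = 2 × 147 = 294.
Actual frame index = 293440 − 294 = 293146.

293146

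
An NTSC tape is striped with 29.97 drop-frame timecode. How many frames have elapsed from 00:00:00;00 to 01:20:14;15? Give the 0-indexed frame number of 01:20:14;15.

Complete 10-minute blocks: 8, each 17982 frames → 143856.
Remaining 0 whole minutes in the current block: 0 frames.
Within the current minute: 14 × 30 + 15 = 435. Total = 143856 + 0 + 435 = 144291.

144291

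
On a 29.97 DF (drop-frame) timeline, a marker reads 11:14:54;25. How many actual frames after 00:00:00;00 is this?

As if non-drop at 30 labels/s: (11 × 3600 + 14 × 60 + 54) × 30 + 25 = 1214845.
Minute boundaries passed: 674; those not divisible by 10: 674 − 67 = 607; dropped labels = 2 × 607 = 1214.
Actual frame index = 1214845 − 1214 = 1213631.

1213631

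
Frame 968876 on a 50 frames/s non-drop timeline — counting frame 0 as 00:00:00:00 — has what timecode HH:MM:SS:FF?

05:22:57:26

968876 ÷ 50 = 19377 full seconds, remainder 26 frames.
19377 s = 5 h 22 min 57 s.
Timecode: 05:22:57:26.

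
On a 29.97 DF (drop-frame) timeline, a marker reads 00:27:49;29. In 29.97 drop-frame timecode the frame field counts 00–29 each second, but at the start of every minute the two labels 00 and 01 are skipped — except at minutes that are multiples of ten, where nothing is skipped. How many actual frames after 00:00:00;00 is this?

Complete 10-minute blocks: 2, each 17982 frames → 35964.
Remaining 7 whole minutes in the current block: 1800 + 6 × 1798 = 12588 frames.
Within the current minute: 49 × 30 + 29 − 2 = 1497 (labels ;00/;01 skipped at this minute). Total = 35964 + 12588 + 1497 = 50049.

50049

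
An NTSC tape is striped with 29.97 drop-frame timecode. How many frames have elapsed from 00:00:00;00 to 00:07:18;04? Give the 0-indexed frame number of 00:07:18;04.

As if non-drop at 30 labels/s: (0 × 3600 + 7 × 60 + 18) × 30 + 4 = 13144.
Minute boundaries passed: 7; those not divisible by 10: 7 − 0 = 7; dropped labels = 2 × 7 = 14.
Actual frame index = 13144 − 14 = 13130.

13130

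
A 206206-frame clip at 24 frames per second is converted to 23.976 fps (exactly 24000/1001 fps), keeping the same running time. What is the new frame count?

Target frames = source frames × (target rate / source rate) = 206206 × (24000/1001)/(24) = 206206 × 1000/1001 = 206000.

206000 frames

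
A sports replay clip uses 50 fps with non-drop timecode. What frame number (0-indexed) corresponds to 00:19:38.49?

Total seconds to the label: (0 × 3600 + 19 × 60 + 38) = 1178.
Frame index = 1178 × 50 + 49 = 58949.

frame 58949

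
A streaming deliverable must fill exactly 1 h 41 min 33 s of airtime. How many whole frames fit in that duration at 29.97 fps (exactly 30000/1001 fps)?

182607 frames

1 h 41 min 33 s = 6093 s.
Frames = 6093 × 30000/1001 = 182790000/1001 ≈ 182607.3926.
Complete frames: 182607.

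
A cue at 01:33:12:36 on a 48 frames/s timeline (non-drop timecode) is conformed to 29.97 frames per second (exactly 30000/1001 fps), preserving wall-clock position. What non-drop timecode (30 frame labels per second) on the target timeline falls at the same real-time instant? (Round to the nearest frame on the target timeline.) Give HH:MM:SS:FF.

Source frame index: (1×3600 + 33×60 + 12) × 48 + 36 = 268452.
Real time: 268452 / (48) = 22371/4 s.
Target frame: (22371/4) × (30000/1001) = 167782500/1001 ≈ 167614.885 → 167615.
At 30 labels/s: frame 167615 → 01:33:07:05.

01:33:07:05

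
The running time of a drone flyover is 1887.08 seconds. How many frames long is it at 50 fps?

94354 frames

Frames = 1887.08 × 50 = 94354.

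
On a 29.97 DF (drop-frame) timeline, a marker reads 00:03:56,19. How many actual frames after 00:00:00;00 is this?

7093

As if non-drop at 30 labels/s: (0 × 3600 + 3 × 60 + 56) × 30 + 19 = 7099.
Minute boundaries passed: 3; those not divisible by 10: 3 − 0 = 3; dropped labels = 2 × 3 = 6.
Actual frame index = 7099 − 6 = 7093.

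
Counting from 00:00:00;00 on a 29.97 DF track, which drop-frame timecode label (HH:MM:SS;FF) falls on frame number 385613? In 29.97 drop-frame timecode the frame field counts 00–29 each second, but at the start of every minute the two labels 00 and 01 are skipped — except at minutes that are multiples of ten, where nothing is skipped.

Each 10-minute DF block holds 10 × 60 × 30 − 9 × 2 = 17982 frames. 385613 ÷ 17982 → 21 full blocks, remainder 7991.
Within the partial block the first minute is 1800 frames and each further minute 1798, so 4 further minute boundaries passed. Total skipped labels = 18 × 21 + 2 × 4 = 386.
Non-drop label index = 385613 + 386 = 385999; at 30 labels/s that is 03:34:26:19, i.e. DF 03:34:26;19.

03:34:26;19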